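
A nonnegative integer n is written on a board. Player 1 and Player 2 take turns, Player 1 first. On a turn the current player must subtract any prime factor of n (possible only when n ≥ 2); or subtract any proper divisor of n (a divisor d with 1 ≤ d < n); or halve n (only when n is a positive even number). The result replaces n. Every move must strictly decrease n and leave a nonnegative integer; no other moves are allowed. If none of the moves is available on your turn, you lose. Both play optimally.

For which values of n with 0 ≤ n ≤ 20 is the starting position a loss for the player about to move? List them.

Work bottom-up. With no move the player to move loses. Otherwise the position is W if at least one move leads to an L position for the opponent, and L if every move leads to a W.
n=0: no move → L
n=1: no move → L
n=2: reaches L-position 0 → W
n=3: reaches L-position 0 → W
n=4: only reaches 2(W), 3(W), all W → L
n=5: reaches L-position 0 → W
n=6: reaches L-position 4 → W
n=7: reaches L-position 0 → W
n=8: reaches L-position 4 → W
n=9: only reaches 6(W), 8(W), all W → L
n=10: reaches L-position 9 → W
n=11: reaches L-position 0 → W
n=12: reaches L-position 9 → W
n=13: reaches L-position 0 → W
n=14: only reaches 7(W), 12(W), 13(W), all W → L
n=15: reaches L-position 14 → W
n=16: reaches L-position 14 → W
n=17: reaches L-position 0 → W
n=18: reaches L-position 9 → W
n=19: reaches L-position 0 → W
n=20: only reaches 10(W), 15(W), 16(W), 18(W), 19(W), all W → L
Reading off the rows marked L gives the requested list; there are 6 such values of n.

0, 1, 4, 9, 14, 20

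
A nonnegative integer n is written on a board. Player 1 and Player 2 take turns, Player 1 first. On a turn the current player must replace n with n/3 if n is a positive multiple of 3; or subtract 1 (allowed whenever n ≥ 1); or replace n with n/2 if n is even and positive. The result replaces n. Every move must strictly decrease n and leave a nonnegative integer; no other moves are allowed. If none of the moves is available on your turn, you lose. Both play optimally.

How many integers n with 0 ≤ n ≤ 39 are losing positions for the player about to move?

15

Compute win/loss labels from the base case upward. A position with no move is L. Any other position is W if it can reach an L in one move, else L.
n=0: no move → L
n=1: reaches L-position 0 → W
n=2: only reaches 1(W), which is W → L
n=3: reaches L-position 2 → W
n=4: reaches L-position 2 → W
n=5: only reaches 4(W), which is W → L
n=6: reaches L-position 2 → W
n=7: only reaches 6(W), which is W → L
n=8: reaches L-position 7 → W
n=9: only reaches 3(W), 8(W), all W → L
n=10: reaches L-position 5 → W
n=11: only reaches 10(W), which is W → L
n=12: reaches L-position 11 → W
n=13: only reaches 12(W), which is W → L
n=14: reaches L-position 7 → W
n=15: reaches L-position 5 → W
n=16: only reaches 8(W), 15(W), all W → L
n=17: reaches L-position 16 → W
n=18: reaches L-position 9 → W
n=19: only reaches 18(W), which is W → L
n=20: reaches L-position 19 → W
n=21: reaches L-position 7 → W
n=22: reaches L-position 11 → W
n=23: only reaches 22(W), which is W → L
n=24: reaches L-position 23 → W
n=25: only reaches 24(W), which is W → L
n=26: reaches L-position 13 → W
n=27: reaches L-position 9 → W
n=28: only reaches 14(W), 27(W), all W → L
n=29: reaches L-position 28 → W
n=30: only reaches 10(W), 15(W), 29(W), all W → L
n=31: reaches L-position 30 → W
n=32: reaches L-position 16 → W
n=33: reaches L-position 11 → W
n=34: only reaches 17(W), 33(W), all W → L
n=35: reaches L-position 34 → W
n=36: only reaches 12(W), 18(W), 35(W), all W → L
n=37: reaches L-position 36 → W
n=38: reaches L-position 19 → W
n=39: reaches L-position 13 → W
L entries with 0 ≤ n ≤ 39: n = 0, 2, 5, 7, 9, 11, 13, 16, 19, 23, 25, 28, 30, 34, 36; that makes 15.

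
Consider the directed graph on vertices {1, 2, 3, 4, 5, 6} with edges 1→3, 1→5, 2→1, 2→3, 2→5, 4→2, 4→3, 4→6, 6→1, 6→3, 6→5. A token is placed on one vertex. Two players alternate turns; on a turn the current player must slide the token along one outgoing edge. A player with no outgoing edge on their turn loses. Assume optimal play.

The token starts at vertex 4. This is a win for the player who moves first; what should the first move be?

Label each position W (a win for the player to move) or L (a loss). A position with no legal move is L; any other position is W exactly when some move reaches an L, and L when every move reaches a W.
Every edge goes from a vertex to one that appears earlier in the order 3, 5, 1, 6, 2, 4, so processing vertices in that order labels each vertex after all of its successors.
3: no outgoing edge → L
5: no outgoing edge → L
1: reaches L-position 5 → W
6: reaches L-position 5 → W
2: reaches L-position 5 → W
4: reaches L-position 3 → W
From 4, the L positions reachable in one move are: 3.

Move to 3.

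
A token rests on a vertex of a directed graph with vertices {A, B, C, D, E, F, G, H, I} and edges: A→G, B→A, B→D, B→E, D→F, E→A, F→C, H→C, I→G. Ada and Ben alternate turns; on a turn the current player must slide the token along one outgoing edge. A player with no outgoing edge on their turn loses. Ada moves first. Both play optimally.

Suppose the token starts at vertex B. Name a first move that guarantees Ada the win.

Move to E.

Classify positions by backward induction: terminal positions (no move available) are L. From any other position, the mover wins iff some move reaches an L.
Every edge goes from a vertex to one that appears earlier in the order G, C, F, D, A, E, B, I, H, so processing vertices in that order labels each vertex after all of its successors.
G: no outgoing edge → L
C: no outgoing edge → L
F: W (go to C, an L position)
D: L (sole option F(W) is W)
A: W (go to G, an L position)
E: L (sole option A(W) is W)
B: W (go to E, an L position)
I: W (go to G, an L position)
H: W (go to C, an L position)
From B, the L positions reachable in one move are: E, D. Any move reaching one of these is winning.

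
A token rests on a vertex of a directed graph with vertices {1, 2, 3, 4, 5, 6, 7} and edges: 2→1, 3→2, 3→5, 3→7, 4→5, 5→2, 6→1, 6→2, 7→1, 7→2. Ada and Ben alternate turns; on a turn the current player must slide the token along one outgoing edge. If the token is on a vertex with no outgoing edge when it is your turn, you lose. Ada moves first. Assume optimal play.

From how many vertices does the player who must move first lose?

Compute win/loss labels from the base case upward. A position with no move is L. Any other position is W if it can reach an L in one move, else L.
Every edge goes from a vertex to one that appears earlier in the order 1, 2, 6, 7, 5, 4, 3, so processing vertices in that order labels each vertex after all of its successors.
1: no outgoing edge → L
2: W (go to 1, an L position)
6: W (go to 1, an L position)
7: W (go to 1, an L position)
5: L (sole option 2(W) is W)
4: W (go to 5, an L position)
3: W (go to 5, an L position)
The L vertices are 1, 5; that is 2 in all.

2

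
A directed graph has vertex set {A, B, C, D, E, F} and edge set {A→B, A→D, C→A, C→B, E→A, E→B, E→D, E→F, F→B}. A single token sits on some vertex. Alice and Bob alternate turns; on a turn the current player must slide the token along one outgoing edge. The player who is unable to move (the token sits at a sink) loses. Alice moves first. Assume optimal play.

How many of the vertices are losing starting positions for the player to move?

2

Label each position W (a win for the player to move) or L (a loss). A position with no legal move is L; any other position is W exactly when some move reaches an L, and L when every move reaches a W.
Every edge goes from a vertex to one that appears earlier in the order B, D, A, F, E, C, so processing vertices in that order labels each vertex after all of its successors.
B: no outgoing edge → L
D: no outgoing edge → L
A: reaches L-position D → W
F: reaches L-position B → W
E: reaches L-position D → W
C: reaches L-position B → W
The L vertices are B, D; that is 2 in all.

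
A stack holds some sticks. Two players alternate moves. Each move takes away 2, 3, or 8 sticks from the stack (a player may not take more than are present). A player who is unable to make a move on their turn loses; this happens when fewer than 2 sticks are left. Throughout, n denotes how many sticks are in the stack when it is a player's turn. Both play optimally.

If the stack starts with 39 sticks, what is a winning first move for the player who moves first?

Label each position W (a win for the player to move) or L (a loss). A position with no legal move is L; any other position is W exactly when some move reaches an L, and L when every move reaches a W.
n=0: no move → L
n=1: no move → L
n=2: →0(L), so W
n=3: →1(L), so W
n=4: →1(L), so W
n=5: →3(W), 2(W) — all W, so L
n=6: →4(W), 3(W) — all W, so L
n=7: →5(L), so W
n=8: →6(L), so W
n=9: →6(L), so W
n=10: →8(W), 7(W), 2(W) — all W, so L
n=11: →9(W), 8(W), 3(W) — all W, so L
n=12: →10(L), so W
n=13: →11(L), so W
n=14: →11(L), so W
n=15: →13(W), 12(W), 7(W) — all W, so L
n=16: →14(W), 13(W), 8(W) — all W, so L
n=17: →15(L), so W
n=18: →16(L), so W
n=19: →16(L), so W
n=20: →18(W), 17(W), 12(W) — all W, so L
n=21: →19(W), 18(W), 13(W) — all W, so L
n=22: →20(L), so W
n=23: →21(L), so W
n=24: →21(L), so W
n=25: →23(W), 22(W), 17(W) — all W, so L
n=26: →24(W), 23(W), 18(W) — all W, so L
n=27: →25(L), so W
n=28: →26(L), so W
n=29: →26(L), so W
n=30: →28(W), 27(W), 22(W) — all W, so L
n=31: →29(W), 28(W), 23(W) — all W, so L
n=32: →30(L), so W
n=33: →31(L), so W
n=34: →31(L), so W
n=35: →33(W), 32(W), 27(W) — all W, so L
n=36: →34(W), 33(W), 28(W) — all W, so L
n=37: →35(L), so W
n=38: →36(L), so W
n=39: →36(L), so W
From 39, the L positions reachable in one move are: 36, 31. Any move reaching one of these is winning.

Remove 3, leaving 36.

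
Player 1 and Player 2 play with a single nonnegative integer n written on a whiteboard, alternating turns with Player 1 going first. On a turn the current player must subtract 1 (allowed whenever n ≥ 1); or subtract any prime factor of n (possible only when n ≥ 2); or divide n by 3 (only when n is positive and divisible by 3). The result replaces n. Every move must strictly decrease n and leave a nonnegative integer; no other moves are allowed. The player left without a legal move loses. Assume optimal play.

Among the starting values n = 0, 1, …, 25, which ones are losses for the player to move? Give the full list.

0, 4, 8, 14, 18, 22, 25

Positions with no move are L. A position that does have a move is losing for the player to move precisely when every available move leads to a winning position for the opponent. Fill in the labels:
n=0: no move → L
n=1: W (go to 0, an L position)
n=2: W (go to 0, an L position)
n=3: W (go to 0, an L position)
n=4: L (options 2(W), 3(W) are all W)
n=5: W (go to 0, an L position)
n=6: W (go to 4, an L position)
n=7: W (go to 0, an L position)
n=8: L (options 6(W), 7(W) are all W)
n=9: W (go to 8, an L position)
n=10: W (go to 8, an L position)
n=11: W (go to 0, an L position)
n=12: W (go to 4, an L position)
n=13: W (go to 0, an L position)
n=14: L (options 7(W), 12(W), 13(W) are all W)
n=15: W (go to 14, an L position)
n=16: W (go to 14, an L position)
n=17: W (go to 0, an L position)
n=18: L (options 6(W), 15(W), 16(W), 17(W) are all W)
n=19: W (go to 0, an L position)
n=20: W (go to 18, an L position)
n=21: W (go to 14, an L position)
n=22: L (options 11(W), 20(W), 21(W) are all W)
n=23: W (go to 0, an L position)
n=24: W (go to 8, an L position)
n=25: L (options 20(W), 24(W) are all W)
Reading off the rows marked L gives the requested list; there are 7 such values of n.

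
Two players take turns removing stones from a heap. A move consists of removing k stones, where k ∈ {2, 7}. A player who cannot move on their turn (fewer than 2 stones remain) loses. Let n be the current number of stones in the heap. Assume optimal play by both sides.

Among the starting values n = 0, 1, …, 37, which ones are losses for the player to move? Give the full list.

Classify positions by backward induction: terminal positions (no move available) are L. From any other position, the mover wins iff some move reaches an L.
n=0: no move → L
n=1: no move → L
n=2: reaches L-position 0 → W
n=3: reaches L-position 1 → W
n=4: only reaches 2(W), which is W → L
n=5: only reaches 3(W), which is W → L
n=6: reaches L-position 4 → W
n=7: reaches L-position 5 → W
n=8: reaches L-position 1 → W
n=9: only reaches 7(W), 2(W), all W → L
n=10: only reaches 8(W), 3(W), all W → L
n=11: reaches L-position 9 → W
n=12: reaches L-position 10 → W
n=13: only reaches 11(W), 6(W), all W → L
n=14: only reaches 12(W), 7(W), all W → L
n=15: reaches L-position 13 → W
n=16: reaches L-position 14 → W
n=17: reaches L-position 10 → W
n=18: only reaches 16(W), 11(W), all W → L
n=19: only reaches 17(W), 12(W), all W → L
n=20: reaches L-position 18 → W
n=21: reaches L-position 19 → W
n=22: only reaches 20(W), 15(W), all W → L
n=23: only reaches 21(W), 16(W), all W → L
n=24: reaches L-position 22 → W
n=25: reaches L-position 23 → W
n=26: reaches L-position 19 → W
n=27: only reaches 25(W), 20(W), all W → L
n=28: only reaches 26(W), 21(W), all W → L
n=29: reaches L-position 27 → W
n=30: reaches L-position 28 → W
n=31: only reaches 29(W), 24(W), all W → L
n=32: only reaches 30(W), 25(W), all W → L
n=33: reaches L-position 31 → W
n=34: reaches L-position 32 → W
n=35: reaches L-position 28 → W
n=36: only reaches 34(W), 29(W), all W → L
n=37: only reaches 35(W), 30(W), all W → L
The losing starting values of n are exactly the entries labelled L in this table (18 of them).

0, 1, 4, 5, 9, 10, 13, 14, 18, 19, 22, 23, 27, 28, 31, 32, 36, 37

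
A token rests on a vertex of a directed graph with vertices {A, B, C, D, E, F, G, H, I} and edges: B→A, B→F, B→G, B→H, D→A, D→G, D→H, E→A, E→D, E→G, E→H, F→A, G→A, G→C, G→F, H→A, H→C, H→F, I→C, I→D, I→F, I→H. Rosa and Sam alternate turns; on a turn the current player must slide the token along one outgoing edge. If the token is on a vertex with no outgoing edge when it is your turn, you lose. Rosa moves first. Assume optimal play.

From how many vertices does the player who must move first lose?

Build the W/L table. Terminal = L. A non-terminal position is W if it has a move to some L; otherwise it is L.
Every edge goes from a vertex to one that appears earlier in the order A, C, F, H, G, D, E, I, B, so processing vertices in that order labels each vertex after all of its successors.
A: no outgoing edge → L
C: no outgoing edge → L
F: →A(L), so W
H: →C(L), so W
G: →C(L), so W
D: →A(L), so W
E: →A(L), so W
I: →C(L), so W
B: →A(L), so W
The L vertices are A, C; that is 2 in all.

2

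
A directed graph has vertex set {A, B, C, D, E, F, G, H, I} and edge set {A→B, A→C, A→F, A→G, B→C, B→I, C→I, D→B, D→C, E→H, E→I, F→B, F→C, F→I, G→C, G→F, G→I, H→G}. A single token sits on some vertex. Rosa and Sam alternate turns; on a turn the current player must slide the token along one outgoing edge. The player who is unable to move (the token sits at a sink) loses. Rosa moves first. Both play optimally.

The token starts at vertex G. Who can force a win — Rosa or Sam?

Rosa wins.

Work bottom-up. With no move the player to move loses. Otherwise the position is W if at least one move leads to an L position for the opponent, and L if every move leads to a W.
Every edge goes from a vertex to one that appears earlier in the order I, C, B, F, G, H, A, D, E, so processing vertices in that order labels each vertex after all of its successors.
I: no outgoing edge → L
C: W (go to I, an L position)
B: W (go to I, an L position)
F: W (go to I, an L position)
G: W (go to I, an L position)
H: L (sole option G(W) is W)
A: L (options G(W), F(W), B(W), C(W) are all W)
D: L (options B(W), C(W) are all W)
E: W (go to H, an L position)
From G Rosa can move to I, reaching an L position.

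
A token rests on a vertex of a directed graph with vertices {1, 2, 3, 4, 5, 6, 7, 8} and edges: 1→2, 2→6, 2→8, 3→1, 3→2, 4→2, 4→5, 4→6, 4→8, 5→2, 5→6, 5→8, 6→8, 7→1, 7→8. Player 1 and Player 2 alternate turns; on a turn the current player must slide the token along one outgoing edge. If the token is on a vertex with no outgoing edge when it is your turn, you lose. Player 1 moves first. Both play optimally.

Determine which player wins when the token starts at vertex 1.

Player 2 wins.

Positions with no move are L. A position that does have a move is losing for the player to move precisely when every available move leads to a winning position for the opponent. Fill in the labels:
Every edge goes from a vertex to one that appears earlier in the order 8, 6, 2, 5, 1, 4, 3, 7, so processing vertices in that order labels each vertex after all of its successors.
8: no outgoing edge → L
6: can move to 8, which is L ⇒ W
2: can move to 8, which is L ⇒ W
5: can move to 8, which is L ⇒ W
1: the only move is to 2(W), a W ⇒ L
4: can move to 8, which is L ⇒ W
3: can move to 1, which is L ⇒ W
7: can move to 1, which is L ⇒ W
Every move from 1 reaches a W position, so the mover loses.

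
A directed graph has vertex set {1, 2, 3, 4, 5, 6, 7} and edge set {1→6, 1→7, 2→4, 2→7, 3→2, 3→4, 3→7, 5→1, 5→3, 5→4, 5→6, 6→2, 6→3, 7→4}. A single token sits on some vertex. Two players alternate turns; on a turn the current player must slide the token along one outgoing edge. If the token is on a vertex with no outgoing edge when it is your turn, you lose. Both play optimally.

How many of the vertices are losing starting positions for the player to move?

Build the W/L table. Terminal = L. A non-terminal position is W if it has a move to some L; otherwise it is L.
Every edge goes from a vertex to one that appears earlier in the order 4, 7, 2, 3, 6, 1, 5, so processing vertices in that order labels each vertex after all of its successors.
4: no outgoing edge → L
7: W (go to 4, an L position)
2: W (go to 4, an L position)
3: W (go to 4, an L position)
6: L (options 3(W), 2(W) are all W)
1: W (go to 6, an L position)
5: W (go to 6, an L position)
The L vertices are 4, 6; that is 2 in all.

2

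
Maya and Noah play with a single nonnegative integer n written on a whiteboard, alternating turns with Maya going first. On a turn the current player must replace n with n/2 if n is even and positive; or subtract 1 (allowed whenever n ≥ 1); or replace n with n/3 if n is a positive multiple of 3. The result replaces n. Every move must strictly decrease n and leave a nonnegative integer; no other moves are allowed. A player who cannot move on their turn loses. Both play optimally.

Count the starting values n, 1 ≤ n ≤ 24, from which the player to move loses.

Positions with no move are L. A position that does have a move is losing for the player to move precisely when every available move leads to a winning position for the opponent. Fill in the labels:
n=0: no move → L
n=1: can move to 0, which is L ⇒ W
n=2: the only move is to 1(W), a W ⇒ L
n=3: can move to 2, which is L ⇒ W
n=4: can move to 2, which is L ⇒ W
n=5: the only move is to 4(W), a W ⇒ L
n=6: can move to 2, which is L ⇒ W
n=7: the only move is to 6(W), a W ⇒ L
n=8: can move to 7, which is L ⇒ W
n=9: moves to 3(W), 8(W); every one is W ⇒ L
n=10: can move to 5, which is L ⇒ W
n=11: the only move is to 10(W), a W ⇒ L
n=12: can move to 11, which is L ⇒ W
n=13: the only move is to 12(W), a W ⇒ L
n=14: can move to 7, which is L ⇒ W
n=15: can move to 5, which is L ⇒ W
n=16: moves to 8(W), 15(W); every one is W ⇒ L
n=17: can move to 16, which is L ⇒ W
n=18: can move to 9, which is L ⇒ W
n=19: the only move is to 18(W), a W ⇒ L
n=20: can move to 19, which is L ⇒ W
n=21: can move to 7, which is L ⇒ W
n=22: can move to 11, which is L ⇒ W
n=23: the only move is to 22(W), a W ⇒ L
n=24: can move to 23, which is L ⇒ W
L entries with 1 ≤ n ≤ 24 (n=0 is outside the asked range and is not counted): n = 2, 5, 7, 9, 11, 13, 16, 19, 23; that makes 9.

9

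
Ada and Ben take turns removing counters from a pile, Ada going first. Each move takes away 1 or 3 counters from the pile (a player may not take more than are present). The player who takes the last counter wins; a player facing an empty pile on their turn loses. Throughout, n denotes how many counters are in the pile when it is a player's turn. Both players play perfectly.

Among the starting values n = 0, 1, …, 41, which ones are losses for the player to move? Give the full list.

Compute win/loss labels from the base case upward. A position with no move is L. Any other position is W if it can reach an L in one move, else L.
n=0: no move → L
n=1: can move to 0, which is L ⇒ W
n=2: the only move is to 1(W), a W ⇒ L
n=3: can move to 2, which is L ⇒ W
n=4: moves to 3(W), 1(W); every one is W ⇒ L
n=5: can move to 4, which is L ⇒ W
n=6: moves to 5(W), 3(W); every one is W ⇒ L
n=7: can move to 6, which is L ⇒ W
n=8: moves to 7(W), 5(W); every one is W ⇒ L
n=9: can move to 8, which is L ⇒ W
n=10: moves to 9(W), 7(W); every one is W ⇒ L
n=11: can move to 10, which is L ⇒ W
n=12: moves to 11(W), 9(W); every one is W ⇒ L
n=13: can move to 12, which is L ⇒ W
n=14: moves to 13(W), 11(W); every one is W ⇒ L
n=15: can move to 14, which is L ⇒ W
n=16: moves to 15(W), 13(W); every one is W ⇒ L
n=17: can move to 16, which is L ⇒ W
n=18: moves to 17(W), 15(W); every one is W ⇒ L
n=19: can move to 18, which is L ⇒ W
n=20: moves to 19(W), 17(W); every one is W ⇒ L
n=21: can move to 20, which is L ⇒ W
n=22: moves to 21(W), 19(W); every one is W ⇒ L
n=23: can move to 22, which is L ⇒ W
n=24: moves to 23(W), 21(W); every one is W ⇒ L
n=25: can move to 24, which is L ⇒ W
n=26: moves to 25(W), 23(W); every one is W ⇒ L
n=27: can move to 26, which is L ⇒ W
n=28: moves to 27(W), 25(W); every one is W ⇒ L
n=29: can move to 28, which is L ⇒ W
n=30: moves to 29(W), 27(W); every one is W ⇒ L
n=31: can move to 30, which is L ⇒ W
n=32: moves to 31(W), 29(W); every one is W ⇒ L
n=33: can move to 32, which is L ⇒ W
n=34: moves to 33(W), 31(W); every one is W ⇒ L
n=35: can move to 34, which is L ⇒ W
n=36: moves to 35(W), 33(W); every one is W ⇒ L
n=37: can move to 36, which is L ⇒ W
n=38: moves to 37(W), 35(W); every one is W ⇒ L
n=39: can move to 38, which is L ⇒ W
n=40: moves to 39(W), 37(W); every one is W ⇒ L
n=41: can move to 40, which is L ⇒ W
The losing starting values of n are exactly the entries labelled L in this table (21 of them).

0, 2, 4, 6, 8, 10, 12, 14, 16, 18, 20, 22, 24, 26, 28, 30, 32, 34, 36, 38, 40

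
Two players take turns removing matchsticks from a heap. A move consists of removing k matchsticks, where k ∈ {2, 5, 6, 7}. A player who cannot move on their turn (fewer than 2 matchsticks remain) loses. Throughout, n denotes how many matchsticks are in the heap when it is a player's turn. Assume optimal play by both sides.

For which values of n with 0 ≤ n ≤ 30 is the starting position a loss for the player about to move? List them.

0, 1, 4, 12, 13, 16, 24, 25, 28

Build the W/L table. Terminal = L. A non-terminal position is W if it has a move to some L; otherwise it is L.
n=0: no move → L
n=1: no move → L
n=2: W (go to 0, an L position)
n=3: W (go to 1, an L position)
n=4: L (sole option 2(W) is W)
n=5: W (go to 0, an L position)
n=6: W (go to 4, an L position)
n=7: W (go to 1, an L position)
n=8: W (go to 1, an L position)
n=9: W (go to 4, an L position)
n=10: W (go to 4, an L position)
n=11: W (go to 4, an L position)
n=12: L (options 10(W), 7(W), 6(W), 5(W) are all W)
n=13: L (options 11(W), 8(W), 7(W), 6(W) are all W)
n=14: W (go to 12, an L position)
n=15: W (go to 13, an L position)
n=16: L (options 14(W), 11(W), 10(W), 9(W) are all W)
n=17: W (go to 12, an L position)
n=18: W (go to 16, an L position)
n=19: W (go to 13, an L position)
n=20: W (go to 13, an L position)
n=21: W (go to 16, an L position)
n=22: W (go to 16, an L position)
n=23: W (go to 16, an L position)
n=24: L (options 22(W), 19(W), 18(W), 17(W) are all W)
n=25: L (options 23(W), 20(W), 19(W), 18(W) are all W)
n=26: W (go to 24, an L position)
n=27: W (go to 25, an L position)
n=28: L (options 26(W), 23(W), 22(W), 21(W) are all W)
n=29: W (go to 24, an L position)
n=30: W (go to 28, an L position)
Reading off the rows marked L gives the requested list; there are 9 such values of n.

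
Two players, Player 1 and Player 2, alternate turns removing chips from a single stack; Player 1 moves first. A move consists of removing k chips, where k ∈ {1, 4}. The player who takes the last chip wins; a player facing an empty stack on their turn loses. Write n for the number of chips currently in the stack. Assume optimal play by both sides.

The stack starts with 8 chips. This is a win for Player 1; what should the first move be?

Remove 1, leaving 7.

Classify positions by backward induction: terminal positions (no move available) are L. From any other position, the mover wins iff some move reaches an L.
n=0: no move → L
n=1: W (go to 0, an L position)
n=2: L (sole option 1(W) is W)
n=3: W (go to 2, an L position)
n=4: W (go to 0, an L position)
n=5: L (options 4(W), 1(W) are all W)
n=6: W (go to 5, an L position)
n=7: L (options 6(W), 3(W) are all W)
n=8: W (go to 7, an L position)
From 8, the L positions reachable in one move are: 7.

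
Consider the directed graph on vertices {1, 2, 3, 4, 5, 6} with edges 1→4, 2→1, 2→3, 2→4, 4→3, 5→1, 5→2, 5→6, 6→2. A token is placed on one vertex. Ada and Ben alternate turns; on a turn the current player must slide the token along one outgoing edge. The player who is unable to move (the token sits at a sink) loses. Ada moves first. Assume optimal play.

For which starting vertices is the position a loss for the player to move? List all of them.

Classify positions by backward induction: terminal positions (no move available) are L. From any other position, the mover wins iff some move reaches an L.
Every edge goes from a vertex to one that appears earlier in the order 3, 4, 1, 2, 6, 5, so processing vertices in that order labels each vertex after all of its successors.
3: no outgoing edge → L
4: →3(L), so W
1: →4(W) only, which is W, so L
2: →1(L), so W
6: →2(W) only, which is W, so L
5: →6(L), so W
Reading off the rows marked L gives the requested list; there are 3 such vertices.

1, 3, 6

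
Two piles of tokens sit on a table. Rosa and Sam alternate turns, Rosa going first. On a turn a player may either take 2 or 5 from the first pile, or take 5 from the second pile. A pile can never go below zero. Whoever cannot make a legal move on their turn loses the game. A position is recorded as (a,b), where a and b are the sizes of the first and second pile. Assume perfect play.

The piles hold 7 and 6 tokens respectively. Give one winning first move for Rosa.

Build the W/L table. Terminal = L. A non-terminal position is W if it has a move to some L; otherwise it is L.
No move ever increases a pile, so every position that can arise here has a ≤ 7 and b ≤ 6; it is enough to label the cells with 0 ≤ a ≤ 7 and 0 ≤ b ≤ 6.
Every move lowers a or b (never raises either), so fill the grid row by row in increasing a, and left to right within a row: each cell's successors are then already labelled.
      b=0  b=1  b=2  b=3  b=4  b=5  b=6
a=0:    L    L    L    L    L    W    W
a=1:    L    L    L    L    L    W    W
a=2:    W    W    W    W    W    L    L
a=3:    W    W    W    W    W    L    L
a=4:    L    L    L    L    L    W    W
a=5:    W    W    W    W    W    W    W
a=6:    W    W    W    W    W    L    L
a=7:    L    L    L    L    L    W    W
Cells with no legal move (terminal, hence L): (0,0), (0,1), (0,2), (0,3), (0,4), (1,0), (1,1), (1,2), (1,3), (1,4).
The remaining L cells, each justified by listing all of its moves:
(2,5): moves to (0,5)(W), (2,0)(W); every one is W ⇒ L
(2,6): moves to (0,6)(W), (2,1)(W); every one is W ⇒ L
(3,5): moves to (1,5)(W), (3,0)(W); every one is W ⇒ L
(3,6): moves to (1,6)(W), (3,1)(W); every one is W ⇒ L
(4,0): the only move is to (2,0)(W), a W ⇒ L
(4,1): the only move is to (2,1)(W), a W ⇒ L
(4,2): the only move is to (2,2)(W), a W ⇒ L
(4,3): the only move is to (2,3)(W), a W ⇒ L
(4,4): the only move is to (2,4)(W), a W ⇒ L
(6,5): moves to (4,5)(W), (1,5)(W), (6,0)(W); every one is W ⇒ L
(6,6): moves to (4,6)(W), (1,6)(W), (6,1)(W); every one is W ⇒ L
(7,0): moves to (5,0)(W), (2,0)(W); every one is W ⇒ L
(7,1): moves to (5,1)(W), (2,1)(W); every one is W ⇒ L
(7,2): moves to (5,2)(W), (2,2)(W); every one is W ⇒ L
(7,3): moves to (5,3)(W), (2,3)(W); every one is W ⇒ L
(7,4): moves to (5,4)(W), (2,4)(W); every one is W ⇒ L
Every other cell has at least one move into one of the L cells above, so it is W.
From (7,6), the L positions reachable in one move are: (2,6), (7,1). Any move reaching one of these is winning.

Move to (2,6).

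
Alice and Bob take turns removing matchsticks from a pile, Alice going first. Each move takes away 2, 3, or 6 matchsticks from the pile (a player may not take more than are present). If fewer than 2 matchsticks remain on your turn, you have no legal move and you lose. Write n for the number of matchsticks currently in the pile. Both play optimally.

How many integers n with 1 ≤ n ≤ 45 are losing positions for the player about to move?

15

Label each position W (a win for the player to move) or L (a loss). A position with no legal move is L; any other position is W exactly when some move reaches an L, and L when every move reaches a W.
n=0: no move → L
n=1: no move → L
n=2: W (go to 0, an L position)
n=3: W (go to 1, an L position)
n=4: W (go to 1, an L position)
n=5: L (options 3(W), 2(W) are all W)
n=6: W (go to 0, an L position)
n=7: W (go to 5, an L position)
n=8: W (go to 5, an L position)
n=9: L (options 7(W), 6(W), 3(W) are all W)
n=10: L (options 8(W), 7(W), 4(W) are all W)
n=11: W (go to 9, an L position)
n=12: W (go to 10, an L position)
n=13: W (go to 10, an L position)
n=14: L (options 12(W), 11(W), 8(W) are all W)
n=15: W (go to 9, an L position)
n=16: W (go to 14, an L position)
n=17: W (go to 14, an L position)
n=18: L (options 16(W), 15(W), 12(W) are all W)
n=19: L (options 17(W), 16(W), 13(W) are all W)
n=20: W (go to 18, an L position)
n=21: W (go to 19, an L position)
n=22: W (go to 19, an L position)
n=23: L (options 21(W), 20(W), 17(W) are all W)
n=24: W (go to 18, an L position)
n=25: W (go to 23, an L position)
n=26: W (go to 23, an L position)
n=27: L (options 25(W), 24(W), 21(W) are all W)
n=28: L (options 26(W), 25(W), 22(W) are all W)
n=29: W (go to 27, an L position)
n=30: W (go to 28, an L position)
n=31: W (go to 28, an L position)
n=32: L (options 30(W), 29(W), 26(W) are all W)
n=33: W (go to 27, an L position)
n=34: W (go to 32, an L position)
n=35: W (go to 32, an L position)
n=36: L (options 34(W), 33(W), 30(W) are all W)
n=37: L (options 35(W), 34(W), 31(W) are all W)
n=38: W (go to 36, an L position)
n=39: W (go to 37, an L position)
n=40: W (go to 37, an L position)
n=41: L (options 39(W), 38(W), 35(W) are all W)
n=42: W (go to 36, an L position)
n=43: W (go to 41, an L position)
n=44: W (go to 41, an L position)
n=45: L (options 43(W), 42(W), 39(W) are all W)
L entries with 1 ≤ n ≤ 45 (n=0 is outside the asked range and is not counted): n = 1, 5, 9, 10, 14, 18, 19, 23, 27, 28, 32, 36, 37, 41, 45; that makes 15.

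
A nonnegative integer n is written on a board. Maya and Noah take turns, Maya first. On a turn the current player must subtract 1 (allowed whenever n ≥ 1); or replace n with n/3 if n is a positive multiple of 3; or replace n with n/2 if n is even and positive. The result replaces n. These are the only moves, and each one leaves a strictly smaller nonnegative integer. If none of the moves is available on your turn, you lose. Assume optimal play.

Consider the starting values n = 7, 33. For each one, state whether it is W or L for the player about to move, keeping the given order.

Build the W/L table. Terminal = L. A non-terminal position is W if it has a move to some L; otherwise it is L.
n=0: no move → L
n=1: reaches L-position 0 → W
n=2: only reaches 1(W), which is W → L
n=3: reaches L-position 2 → W
n=4: reaches L-position 2 → W
n=5: only reaches 4(W), which is W → L
n=6: reaches L-position 2 → W
n=7: only reaches 6(W), which is W → L
n=8: reaches L-position 7 → W
n=9: only reaches 3(W), 8(W), all W → L
n=10: reaches L-position 5 → W
n=11: only reaches 10(W), which is W → L
n=12: reaches L-position 11 → W
n=13: only reaches 12(W), which is W → L
n=14: reaches L-position 7 → W
n=15: reaches L-position 5 → W
n=16: only reaches 8(W), 15(W), all W → L
n=17: reaches L-position 16 → W
n=18: reaches L-position 9 → W
n=19: only reaches 18(W), which is W → L
n=20: reaches L-position 19 → W
n=21: reaches L-position 7 → W
n=22: reaches L-position 11 → W
n=23: only reaches 22(W), which is W → L
n=24: reaches L-position 23 → W
n=25: only reaches 24(W), which is W → L
n=26: reaches L-position 13 → W
n=27: reaches L-position 9 → W
n=28: only reaches 14(W), 27(W), all W → L
n=29: reaches L-position 28 → W
n=30: only reaches 10(W), 15(W), 29(W), all W → L
n=31: reaches L-position 30 → W
n=32: reaches L-position 16 → W
n=33: reaches L-position 11 → W

7: L, 33: W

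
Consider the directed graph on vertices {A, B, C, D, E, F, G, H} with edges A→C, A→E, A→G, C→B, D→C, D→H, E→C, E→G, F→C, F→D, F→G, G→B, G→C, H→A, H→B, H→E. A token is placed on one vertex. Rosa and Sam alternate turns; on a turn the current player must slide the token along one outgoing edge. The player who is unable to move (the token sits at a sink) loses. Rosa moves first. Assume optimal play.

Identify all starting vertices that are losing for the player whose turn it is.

Build the W/L table. Terminal = L. A non-terminal position is W if it has a move to some L; otherwise it is L.
Every edge goes from a vertex to one that appears earlier in the order B, C, G, E, A, H, D, F, so processing vertices in that order labels each vertex after all of its successors.
B: no outgoing edge → L
C: →B(L), so W
G: →B(L), so W
E: →G(W), C(W) — all W, so L
A: →E(L), so W
H: →E(L), so W
D: →H(W), C(W) — all W, so L
F: →D(L), so W
The losing starting vertices are exactly the entries labelled L in this table (3 of them).

B, D, E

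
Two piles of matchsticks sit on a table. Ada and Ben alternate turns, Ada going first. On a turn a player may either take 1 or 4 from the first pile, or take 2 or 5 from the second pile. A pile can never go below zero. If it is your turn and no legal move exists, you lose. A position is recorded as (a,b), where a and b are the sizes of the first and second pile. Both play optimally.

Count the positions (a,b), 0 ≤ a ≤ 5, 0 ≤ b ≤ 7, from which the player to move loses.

19

Compute win/loss labels from the base case upward. A position with no move is L. Any other position is W if it can reach an L in one move, else L.
Every move lowers a or b (never raises either), so fill the grid row by row in increasing a, and left to right within a row: each cell's successors are then already labelled.
      b=0  b=1  b=2  b=3  b=4  b=5  b=6  b=7
a=0:    L    L    W    W    L    W    W    L
a=1:    W    W    L    L    W    W    L    W
a=2:    L    L    W    W    L    W    W    L
a=3:    W    W    L    L    W    W    L    W
a=4:    W    W    W    W    W    L    W    W
a=5:    L    L    W    W    L    W    W    L
Cells with no legal move (terminal, hence L): (0,0), (0,1).
The remaining L cells, each justified by listing all of its moves:
(0,4): the only move is to (0,2)(W), a W ⇒ L
(0,7): moves to (0,5)(W), (0,2)(W); every one is W ⇒ L
(1,2): moves to (0,2)(W), (1,0)(W); every one is W ⇒ L
(1,3): moves to (0,3)(W), (1,1)(W); every one is W ⇒ L
(1,6): moves to (0,6)(W), (1,4)(W), (1,1)(W); every one is W ⇒ L
(2,0): the only move is to (1,0)(W), a W ⇒ L
(2,1): the only move is to (1,1)(W), a W ⇒ L
(2,4): moves to (1,4)(W), (2,2)(W); every one is W ⇒ L
(2,7): moves to (1,7)(W), (2,5)(W), (2,2)(W); every one is W ⇒ L
(3,2): moves to (2,2)(W), (3,0)(W); every one is W ⇒ L
(3,3): moves to (2,3)(W), (3,1)(W); every one is W ⇒ L
(3,6): moves to (2,6)(W), (3,4)(W), (3,1)(W); every one is W ⇒ L
(4,5): moves to (3,5)(W), (0,5)(W), (4,3)(W), (4,0)(W); every one is W ⇒ L
(5,0): moves to (4,0)(W), (1,0)(W); every one is W ⇒ L
(5,1): moves to (4,1)(W), (1,1)(W); every one is W ⇒ L
(5,4): moves to (4,4)(W), (1,4)(W), (5,2)(W); every one is W ⇒ L
(5,7): moves to (4,7)(W), (1,7)(W), (5,5)(W), (5,2)(W); every one is W ⇒ L
Every other cell has at least one move into one of the L cells above, so it is W.
L cells per row: a=0: 4, a=1: 3, a=2: 4, a=3: 3, a=4: 1, a=5: 4; total 19.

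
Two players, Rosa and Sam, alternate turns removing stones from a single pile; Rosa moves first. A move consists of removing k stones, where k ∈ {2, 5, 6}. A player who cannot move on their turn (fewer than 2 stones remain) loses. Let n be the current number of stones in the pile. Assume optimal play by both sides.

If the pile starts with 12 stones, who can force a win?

Classify positions by backward induction: terminal positions (no move available) are L. From any other position, the mover wins iff some move reaches an L.
n=0: no move → L
n=1: no move → L
n=2: can move to 0, which is L ⇒ W
n=3: can move to 1, which is L ⇒ W
n=4: the only move is to 2(W), a W ⇒ L
n=5: can move to 0, which is L ⇒ W
n=6: can move to 4, which is L ⇒ W
n=7: can move to 1, which is L ⇒ W
n=8: moves to 6(W), 3(W), 2(W); every one is W ⇒ L
n=9: can move to 4, which is L ⇒ W
n=10: can move to 8, which is L ⇒ W
n=11: moves to 9(W), 6(W), 5(W); every one is W ⇒ L
n=12: moves to 10(W), 7(W), 6(W); every one is W ⇒ L
The starting position 12 is L: whatever Rosa does, the opponent receives a W position.

Sam wins.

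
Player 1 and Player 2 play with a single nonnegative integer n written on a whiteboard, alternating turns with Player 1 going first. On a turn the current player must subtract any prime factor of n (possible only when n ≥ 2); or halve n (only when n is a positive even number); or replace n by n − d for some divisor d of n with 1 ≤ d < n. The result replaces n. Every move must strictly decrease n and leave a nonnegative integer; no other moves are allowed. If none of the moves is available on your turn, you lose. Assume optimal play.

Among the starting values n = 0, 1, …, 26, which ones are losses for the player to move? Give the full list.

Positions with no move are L. A position that does have a move is losing for the player to move precisely when every available move leads to a winning position for the opponent. Fill in the labels:
n=0: no move → L
n=1: no move → L
n=2: reaches L-position 0 → W
n=3: reaches L-position 0 → W
n=4: only reaches 2(W), 3(W), all W → L
n=5: reaches L-position 0 → W
n=6: reaches L-position 4 → W
n=7: reaches L-position 0 → W
n=8: reaches L-position 4 → W
n=9: only reaches 6(W), 8(W), all W → L
n=10: reaches L-position 9 → W
n=11: reaches L-position 0 → W
n=12: reaches L-position 9 → W
n=13: reaches L-position 0 → W
n=14: only reaches 7(W), 12(W), 13(W), all W → L
n=15: reaches L-position 14 → W
n=16: reaches L-position 14 → W
n=17: reaches L-position 0 → W
n=18: reaches L-position 9 → W
n=19: reaches L-position 0 → W
n=20: only reaches 10(W), 15(W), 16(W), 18(W), 19(W), all W → L
n=21: reaches L-position 14 → W
n=22: reaches L-position 20 → W
n=23: reaches L-position 0 → W
n=24: reaches L-position 20 → W
n=25: reaches L-position 20 → W
n=26: only reaches 13(W), 24(W), 25(W), all W → L
Reading off the rows marked L gives the requested list; there are 7 such values of n.

0, 1, 4, 9, 14, 20, 26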